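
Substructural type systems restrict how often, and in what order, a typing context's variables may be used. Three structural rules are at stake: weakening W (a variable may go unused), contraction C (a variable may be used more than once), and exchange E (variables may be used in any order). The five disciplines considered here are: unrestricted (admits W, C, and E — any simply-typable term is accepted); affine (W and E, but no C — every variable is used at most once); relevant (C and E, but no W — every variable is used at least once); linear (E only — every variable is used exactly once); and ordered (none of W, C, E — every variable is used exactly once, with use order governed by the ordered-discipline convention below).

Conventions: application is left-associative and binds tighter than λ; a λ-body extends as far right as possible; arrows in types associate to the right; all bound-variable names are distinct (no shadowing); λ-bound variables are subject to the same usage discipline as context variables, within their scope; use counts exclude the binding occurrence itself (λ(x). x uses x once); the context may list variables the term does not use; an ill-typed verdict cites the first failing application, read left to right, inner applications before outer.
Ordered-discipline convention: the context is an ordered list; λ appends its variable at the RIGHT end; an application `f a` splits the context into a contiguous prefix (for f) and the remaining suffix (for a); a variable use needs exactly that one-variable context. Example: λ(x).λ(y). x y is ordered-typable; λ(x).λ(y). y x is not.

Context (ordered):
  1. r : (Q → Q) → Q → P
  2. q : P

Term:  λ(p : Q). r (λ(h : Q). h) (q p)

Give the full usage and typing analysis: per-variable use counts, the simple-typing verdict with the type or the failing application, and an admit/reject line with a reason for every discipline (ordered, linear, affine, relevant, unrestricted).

counts: r ×1; q ×1; p (λ-bound) ×1; h (λ-bound) ×1
order of uses: r, h, q, p
typing: ill-typed: can't apply a value of type P
ordered ✗ (fails simple typing)
linear ✗ (a type mismatch blocks all five)
affine ✗ (the type mismatch rejects it)
relevant ✗ (not simply typable)
unrestricted ✗ (fails simple typing)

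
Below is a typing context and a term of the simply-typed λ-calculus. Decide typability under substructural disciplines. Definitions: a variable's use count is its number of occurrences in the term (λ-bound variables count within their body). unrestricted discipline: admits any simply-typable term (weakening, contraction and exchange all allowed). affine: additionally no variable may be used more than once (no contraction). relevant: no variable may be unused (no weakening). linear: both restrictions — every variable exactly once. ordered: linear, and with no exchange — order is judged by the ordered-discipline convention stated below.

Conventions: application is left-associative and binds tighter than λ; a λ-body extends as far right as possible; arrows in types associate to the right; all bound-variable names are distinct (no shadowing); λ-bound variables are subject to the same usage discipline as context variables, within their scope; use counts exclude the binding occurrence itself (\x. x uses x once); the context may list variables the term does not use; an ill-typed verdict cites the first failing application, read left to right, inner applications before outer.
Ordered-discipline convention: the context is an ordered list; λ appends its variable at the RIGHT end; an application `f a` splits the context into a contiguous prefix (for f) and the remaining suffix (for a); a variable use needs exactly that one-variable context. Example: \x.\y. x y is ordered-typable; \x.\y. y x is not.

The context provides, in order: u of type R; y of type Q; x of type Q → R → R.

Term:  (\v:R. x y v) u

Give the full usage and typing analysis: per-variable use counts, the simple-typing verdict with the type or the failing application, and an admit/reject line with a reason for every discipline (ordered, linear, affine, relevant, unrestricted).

use counts: u: 1; y: 1; x: 1; v [bound]: 1
left-to-right use order: x, y, v, u
typing: the term checks, with type R
ordered: ✗ — needs exchange: uses follow x, y, v, u
linear: ✓ — single use per variable (u, y, x, v)
affine: ✓ — at most one use each (u, y, x, v)
relevant: ✓ — u, y, x, v: all used, weakening unneeded
unrestricted: ✓ — typability at R is all that's needed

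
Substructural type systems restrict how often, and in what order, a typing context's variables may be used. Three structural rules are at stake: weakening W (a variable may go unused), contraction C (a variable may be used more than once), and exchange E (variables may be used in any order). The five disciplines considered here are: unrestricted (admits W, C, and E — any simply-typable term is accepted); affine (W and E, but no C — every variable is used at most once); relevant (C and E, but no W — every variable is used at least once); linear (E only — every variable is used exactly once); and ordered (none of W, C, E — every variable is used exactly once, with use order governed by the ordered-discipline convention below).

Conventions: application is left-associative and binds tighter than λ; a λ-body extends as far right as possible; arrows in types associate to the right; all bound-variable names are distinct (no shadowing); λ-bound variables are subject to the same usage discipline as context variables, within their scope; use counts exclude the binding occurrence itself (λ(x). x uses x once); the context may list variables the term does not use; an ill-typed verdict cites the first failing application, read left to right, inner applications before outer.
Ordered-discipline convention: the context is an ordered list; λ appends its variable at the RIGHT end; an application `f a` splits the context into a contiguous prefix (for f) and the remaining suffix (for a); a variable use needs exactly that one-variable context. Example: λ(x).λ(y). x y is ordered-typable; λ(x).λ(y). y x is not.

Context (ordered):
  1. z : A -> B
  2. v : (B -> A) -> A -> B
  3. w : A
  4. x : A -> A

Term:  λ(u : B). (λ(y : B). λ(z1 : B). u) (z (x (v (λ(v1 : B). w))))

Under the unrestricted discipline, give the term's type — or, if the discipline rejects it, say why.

not well-typed under unrestricted — not simply typable
variable uses: z=1; v=1; w=1; x=1; u (λ-bound)=1; y (λ-bound)=0; z1 (λ-bound)=0; v1 (λ-bound)=0
left-to-right use order: u, z, x, v, w
typing: ill-typed: an application expects A but receives A -> B
across the five disciplines: ordered ✗, linear ✗, affine ✗, relevant ✗, unrestricted ✗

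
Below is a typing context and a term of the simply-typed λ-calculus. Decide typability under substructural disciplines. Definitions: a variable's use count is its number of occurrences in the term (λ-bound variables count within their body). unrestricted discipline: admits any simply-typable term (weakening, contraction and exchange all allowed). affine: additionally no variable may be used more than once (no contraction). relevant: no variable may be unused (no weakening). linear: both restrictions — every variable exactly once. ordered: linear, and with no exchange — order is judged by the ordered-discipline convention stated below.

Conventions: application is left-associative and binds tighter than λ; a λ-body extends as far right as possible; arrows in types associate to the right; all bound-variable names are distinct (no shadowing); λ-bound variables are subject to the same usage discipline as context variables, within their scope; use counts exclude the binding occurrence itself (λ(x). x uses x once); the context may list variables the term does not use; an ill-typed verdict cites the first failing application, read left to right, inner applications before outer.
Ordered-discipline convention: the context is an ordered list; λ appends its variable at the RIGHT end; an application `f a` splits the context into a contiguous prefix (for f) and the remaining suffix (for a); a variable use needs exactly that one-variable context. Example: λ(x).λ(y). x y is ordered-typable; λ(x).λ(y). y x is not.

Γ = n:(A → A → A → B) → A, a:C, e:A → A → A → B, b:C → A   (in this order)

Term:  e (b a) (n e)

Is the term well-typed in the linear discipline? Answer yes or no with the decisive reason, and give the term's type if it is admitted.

no — uses contraction: e ×2
counts: n=1, a=1, e=2, b=1
use order (left to right): e, b, a, n, e
typing: ✓ — A → B
all disciplines: ordered ✗ · linear ✗ · affine ✗ · relevant ✓ · unrestricted ✓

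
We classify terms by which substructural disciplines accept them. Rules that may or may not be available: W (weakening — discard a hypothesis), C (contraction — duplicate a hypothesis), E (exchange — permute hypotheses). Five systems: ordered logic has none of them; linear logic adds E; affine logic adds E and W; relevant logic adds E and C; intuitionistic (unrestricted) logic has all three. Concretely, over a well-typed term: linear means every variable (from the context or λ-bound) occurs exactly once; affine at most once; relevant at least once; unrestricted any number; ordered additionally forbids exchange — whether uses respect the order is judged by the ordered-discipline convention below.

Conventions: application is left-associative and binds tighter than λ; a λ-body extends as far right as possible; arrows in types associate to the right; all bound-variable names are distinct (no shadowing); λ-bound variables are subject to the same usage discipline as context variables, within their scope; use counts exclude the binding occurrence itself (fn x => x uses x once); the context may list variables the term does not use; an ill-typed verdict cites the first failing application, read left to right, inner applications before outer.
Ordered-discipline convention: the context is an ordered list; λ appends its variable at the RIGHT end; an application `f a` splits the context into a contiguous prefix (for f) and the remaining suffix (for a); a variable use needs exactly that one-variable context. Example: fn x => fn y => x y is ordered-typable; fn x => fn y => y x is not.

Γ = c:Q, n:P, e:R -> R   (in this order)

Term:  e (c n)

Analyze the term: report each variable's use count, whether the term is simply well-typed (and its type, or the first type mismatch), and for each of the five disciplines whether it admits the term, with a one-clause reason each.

use counts: c: 1; n: 1; e: 1
uses in reading order: e, c, n
typing: ill-typed: non-arrow in function slot: Q
ordered: ✗, fails simple typing
linear: ✗, a type mismatch blocks all five
affine: ✗, the type mismatch rejects it
relevant: ✗, not simply typable
unrestricted: ✗, fails simple typing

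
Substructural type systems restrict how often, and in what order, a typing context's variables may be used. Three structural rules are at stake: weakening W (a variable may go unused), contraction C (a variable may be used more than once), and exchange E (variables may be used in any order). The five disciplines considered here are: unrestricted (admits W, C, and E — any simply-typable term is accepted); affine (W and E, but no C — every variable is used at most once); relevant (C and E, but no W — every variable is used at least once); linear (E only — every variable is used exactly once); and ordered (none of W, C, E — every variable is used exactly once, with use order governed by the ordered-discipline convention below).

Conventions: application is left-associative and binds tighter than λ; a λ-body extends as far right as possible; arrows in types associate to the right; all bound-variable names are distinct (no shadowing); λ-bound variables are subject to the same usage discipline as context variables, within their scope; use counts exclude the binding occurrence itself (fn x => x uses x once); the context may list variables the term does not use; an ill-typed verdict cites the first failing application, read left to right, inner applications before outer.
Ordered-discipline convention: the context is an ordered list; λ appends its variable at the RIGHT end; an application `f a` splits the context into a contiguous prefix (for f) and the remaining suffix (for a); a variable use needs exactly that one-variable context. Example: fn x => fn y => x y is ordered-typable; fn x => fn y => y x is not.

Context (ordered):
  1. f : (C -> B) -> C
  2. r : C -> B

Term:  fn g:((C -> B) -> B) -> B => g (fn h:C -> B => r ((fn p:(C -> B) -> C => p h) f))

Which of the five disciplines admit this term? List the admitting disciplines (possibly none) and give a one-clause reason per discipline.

accepted by: linear, affine, relevant, unrestricted
usage: f=1; r=1; g (λ-bound)=1; h (λ-bound)=1; p (λ-bound)=1
order of uses: g, r, p, h, f
typing: ✓ — (((C -> B) -> B) -> B) -> B
ordered: ✗, no contiguous prefix/suffix split fits g, r, p, h, f
linear: ✓, single use per variable (f, r, g, h, p)
affine: ✓, at most one use each (f, r, g, h, p)
relevant: ✓, f, r, g, h, p: all used, weakening unneeded
unrestricted: ✓, type-checks ((((C -> B) -> B) -> B) -> B) and nothing is barred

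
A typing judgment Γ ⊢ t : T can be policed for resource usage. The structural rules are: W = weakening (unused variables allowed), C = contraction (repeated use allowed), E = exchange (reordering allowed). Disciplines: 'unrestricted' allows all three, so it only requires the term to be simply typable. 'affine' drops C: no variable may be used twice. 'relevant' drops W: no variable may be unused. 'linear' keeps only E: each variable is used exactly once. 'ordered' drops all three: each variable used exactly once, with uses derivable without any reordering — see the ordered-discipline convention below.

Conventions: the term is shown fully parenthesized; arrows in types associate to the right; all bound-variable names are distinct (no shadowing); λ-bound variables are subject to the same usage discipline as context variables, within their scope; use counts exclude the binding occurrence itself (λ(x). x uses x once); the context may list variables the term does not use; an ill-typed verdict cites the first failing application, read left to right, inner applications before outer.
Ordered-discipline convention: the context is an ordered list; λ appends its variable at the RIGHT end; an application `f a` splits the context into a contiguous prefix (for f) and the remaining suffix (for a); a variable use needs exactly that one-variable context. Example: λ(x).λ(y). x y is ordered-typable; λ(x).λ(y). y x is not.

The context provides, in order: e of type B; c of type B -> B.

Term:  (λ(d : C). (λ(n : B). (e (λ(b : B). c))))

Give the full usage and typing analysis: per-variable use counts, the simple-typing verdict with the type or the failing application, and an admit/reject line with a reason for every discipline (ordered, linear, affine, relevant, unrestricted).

use counts: e ×1, c ×1, d [bound] ×0, n [bound] ×0, b [bound] ×0
use order (left to right): e, c
typing: ill-typed: non-function type B applied to an argument
ordered: ✗, not simply typable
linear: ✗, fails simple typing
affine: ✗, a type mismatch blocks all five
relevant: ✗, the type mismatch rejects it
unrestricted: ✗, not simply typable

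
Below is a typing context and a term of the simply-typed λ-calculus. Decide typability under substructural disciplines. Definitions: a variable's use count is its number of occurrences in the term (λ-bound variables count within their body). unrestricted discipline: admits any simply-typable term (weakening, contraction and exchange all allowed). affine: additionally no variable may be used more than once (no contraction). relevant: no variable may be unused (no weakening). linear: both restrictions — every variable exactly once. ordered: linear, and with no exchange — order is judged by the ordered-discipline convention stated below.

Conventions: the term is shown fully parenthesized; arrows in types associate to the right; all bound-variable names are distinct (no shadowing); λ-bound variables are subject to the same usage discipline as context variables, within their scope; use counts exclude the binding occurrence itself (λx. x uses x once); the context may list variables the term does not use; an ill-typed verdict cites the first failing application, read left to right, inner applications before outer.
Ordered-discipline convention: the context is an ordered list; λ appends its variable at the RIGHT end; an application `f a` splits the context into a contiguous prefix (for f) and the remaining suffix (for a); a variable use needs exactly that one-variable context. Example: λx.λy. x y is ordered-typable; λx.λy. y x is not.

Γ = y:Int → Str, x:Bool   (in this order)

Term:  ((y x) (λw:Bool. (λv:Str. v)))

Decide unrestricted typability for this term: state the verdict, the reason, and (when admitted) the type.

no — a type mismatch blocks all five
use counts: y=1, x=1, w [bound]=0, v [bound]=1
uses in reading order: y, x, v
typing: ill-typed: an argument Bool mismatches the expected Int
summary: ordered ✗; linear ✗; affine ✗; relevant ✗; unrestricted ✗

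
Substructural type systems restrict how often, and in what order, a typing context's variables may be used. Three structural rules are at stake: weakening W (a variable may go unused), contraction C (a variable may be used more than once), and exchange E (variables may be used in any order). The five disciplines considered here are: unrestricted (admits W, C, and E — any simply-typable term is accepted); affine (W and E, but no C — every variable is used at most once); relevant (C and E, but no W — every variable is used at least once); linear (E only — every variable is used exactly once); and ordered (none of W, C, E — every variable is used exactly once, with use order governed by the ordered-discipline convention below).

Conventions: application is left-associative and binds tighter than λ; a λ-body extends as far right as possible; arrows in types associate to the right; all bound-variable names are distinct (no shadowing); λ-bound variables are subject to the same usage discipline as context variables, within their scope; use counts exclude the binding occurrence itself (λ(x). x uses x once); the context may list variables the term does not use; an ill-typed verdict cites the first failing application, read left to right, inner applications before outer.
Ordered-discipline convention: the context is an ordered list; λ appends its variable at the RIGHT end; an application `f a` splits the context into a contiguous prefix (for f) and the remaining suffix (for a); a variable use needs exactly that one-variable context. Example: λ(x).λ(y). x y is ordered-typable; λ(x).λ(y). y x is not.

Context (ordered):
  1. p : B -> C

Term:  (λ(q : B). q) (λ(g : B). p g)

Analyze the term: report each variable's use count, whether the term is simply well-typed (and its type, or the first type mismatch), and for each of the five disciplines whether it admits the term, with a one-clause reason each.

usage: p: 1×; q [bound]: 1×; g [bound]: 1×
use order (left to right): q, p, g
typing: ill-typed: argument of type B -> C where B is required
ordered: ✗ — fails simple typing
linear: ✗ — a type mismatch blocks all five
affine: ✗ — the type mismatch rejects it
relevant: ✗ — not simply typable
unrestricted: ✗ — fails simple typing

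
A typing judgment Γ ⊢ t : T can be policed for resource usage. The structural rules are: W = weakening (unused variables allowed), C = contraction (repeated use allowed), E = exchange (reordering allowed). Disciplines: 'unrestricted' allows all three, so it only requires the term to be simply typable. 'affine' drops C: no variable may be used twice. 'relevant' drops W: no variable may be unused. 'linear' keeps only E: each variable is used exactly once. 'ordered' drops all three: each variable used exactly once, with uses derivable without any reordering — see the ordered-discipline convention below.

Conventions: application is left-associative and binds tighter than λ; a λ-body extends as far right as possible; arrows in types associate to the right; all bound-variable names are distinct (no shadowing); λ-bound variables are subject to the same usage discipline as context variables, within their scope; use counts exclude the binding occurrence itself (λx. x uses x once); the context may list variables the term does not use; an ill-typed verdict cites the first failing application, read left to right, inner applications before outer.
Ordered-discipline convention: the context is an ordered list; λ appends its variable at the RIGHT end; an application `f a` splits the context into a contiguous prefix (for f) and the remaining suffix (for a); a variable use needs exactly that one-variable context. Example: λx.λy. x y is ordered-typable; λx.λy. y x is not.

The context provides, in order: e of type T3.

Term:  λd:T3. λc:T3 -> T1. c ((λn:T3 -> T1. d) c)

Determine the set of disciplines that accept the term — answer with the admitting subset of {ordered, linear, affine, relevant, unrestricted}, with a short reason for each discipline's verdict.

admitted by: unrestricted
counts: e: 0; d [bound]: 1; c [bound]: 2; n [bound]: 0
order of uses: c, d, c
typing: the term checks, with type T3 -> (T3 -> T1) -> T1
ordered: ✗, needs contraction — c ×2; e, n never used (weakening)
linear: ✗, needs contraction — c ×2; e, n never used (weakening)
affine: ✗, needs contraction — c ×2
relevant: ✗, e, n never used (weakening)
unrestricted: ✓, type-checks (T3 -> (T3 -> T1) -> T1) and nothing is barred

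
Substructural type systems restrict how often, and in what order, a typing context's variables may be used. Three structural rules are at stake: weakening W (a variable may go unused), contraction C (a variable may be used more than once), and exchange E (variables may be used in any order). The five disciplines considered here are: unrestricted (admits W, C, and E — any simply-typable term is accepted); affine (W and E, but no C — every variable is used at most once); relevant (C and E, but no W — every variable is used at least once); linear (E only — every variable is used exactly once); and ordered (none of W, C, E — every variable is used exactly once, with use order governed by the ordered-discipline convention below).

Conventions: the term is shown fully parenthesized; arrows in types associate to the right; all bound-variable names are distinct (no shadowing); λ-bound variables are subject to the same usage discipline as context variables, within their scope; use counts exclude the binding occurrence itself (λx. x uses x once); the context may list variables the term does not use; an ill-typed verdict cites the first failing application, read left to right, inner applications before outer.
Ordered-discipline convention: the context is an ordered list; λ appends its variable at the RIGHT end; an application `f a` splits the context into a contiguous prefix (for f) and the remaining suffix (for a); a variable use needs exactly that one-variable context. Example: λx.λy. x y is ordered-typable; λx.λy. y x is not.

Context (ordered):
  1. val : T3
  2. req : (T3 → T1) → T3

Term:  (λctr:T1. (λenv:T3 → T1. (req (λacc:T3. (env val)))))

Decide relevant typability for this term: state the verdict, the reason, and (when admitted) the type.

no — ctr, acc left unused
counts: val: 1, req: 1, ctr [bound]: 0, env [bound]: 1, acc [bound]: 0
order of uses: req, env, val
typing: well-typed — term : T1 → (T3 → T1) → T3
per-discipline verdicts: ordered ✗ · linear ✗ · affine ✓ · relevant ✗ · unrestricted ✓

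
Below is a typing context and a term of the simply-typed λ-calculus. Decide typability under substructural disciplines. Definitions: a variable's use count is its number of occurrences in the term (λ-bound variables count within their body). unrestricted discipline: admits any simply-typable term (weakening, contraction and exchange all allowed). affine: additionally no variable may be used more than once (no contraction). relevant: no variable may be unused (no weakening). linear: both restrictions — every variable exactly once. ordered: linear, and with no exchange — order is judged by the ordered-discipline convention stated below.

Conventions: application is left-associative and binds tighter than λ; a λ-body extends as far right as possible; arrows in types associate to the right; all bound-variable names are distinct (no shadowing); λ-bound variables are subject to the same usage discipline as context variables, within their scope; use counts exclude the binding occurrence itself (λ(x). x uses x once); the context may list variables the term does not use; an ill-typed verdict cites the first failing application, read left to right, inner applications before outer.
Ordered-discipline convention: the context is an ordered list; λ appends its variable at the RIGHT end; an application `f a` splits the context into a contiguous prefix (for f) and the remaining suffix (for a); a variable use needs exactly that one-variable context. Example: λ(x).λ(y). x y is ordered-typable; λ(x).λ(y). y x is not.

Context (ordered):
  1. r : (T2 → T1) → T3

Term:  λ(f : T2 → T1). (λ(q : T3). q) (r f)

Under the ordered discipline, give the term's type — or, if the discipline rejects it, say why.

term : (T2 → T1) → T3
counts: r: 1, f (bound): 1, q (bound): 1
left-to-right use order: q, r, f
typing: ✓ — (T2 → T1) → T3
summary: ordered ✓; linear ✓; affine ✓; relevant ✓; unrestricted ✓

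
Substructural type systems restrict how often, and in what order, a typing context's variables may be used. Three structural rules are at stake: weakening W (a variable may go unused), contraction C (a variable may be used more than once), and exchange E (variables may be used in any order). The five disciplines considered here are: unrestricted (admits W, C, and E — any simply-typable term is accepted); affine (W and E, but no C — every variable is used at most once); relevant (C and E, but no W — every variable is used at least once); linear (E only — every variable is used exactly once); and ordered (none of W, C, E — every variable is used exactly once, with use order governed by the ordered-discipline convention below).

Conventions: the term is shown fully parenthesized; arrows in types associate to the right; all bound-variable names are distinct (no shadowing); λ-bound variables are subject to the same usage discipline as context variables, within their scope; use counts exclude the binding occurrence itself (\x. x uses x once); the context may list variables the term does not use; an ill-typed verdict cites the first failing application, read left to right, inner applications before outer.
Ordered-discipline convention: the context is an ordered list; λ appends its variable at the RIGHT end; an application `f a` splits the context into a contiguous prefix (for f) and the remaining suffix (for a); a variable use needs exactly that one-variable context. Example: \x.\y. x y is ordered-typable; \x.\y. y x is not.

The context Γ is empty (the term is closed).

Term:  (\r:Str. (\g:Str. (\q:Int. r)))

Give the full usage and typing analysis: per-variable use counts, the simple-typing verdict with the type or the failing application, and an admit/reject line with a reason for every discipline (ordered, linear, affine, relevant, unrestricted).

usage: r (λ-bound) ×1; g (λ-bound) ×0; q (λ-bound) ×0
left-to-right use order: r
typing: ✓ — Str -> Str -> Int -> Str
ordered: ✗ — g, q left unused
linear: ✗ — g, q left unused
affine: ✓ — at most one use each (r, g, q)
relevant: ✗ — g, q left unused
unrestricted: ✓ — simply typable at Str -> Str -> Int -> Str; W, C, E all held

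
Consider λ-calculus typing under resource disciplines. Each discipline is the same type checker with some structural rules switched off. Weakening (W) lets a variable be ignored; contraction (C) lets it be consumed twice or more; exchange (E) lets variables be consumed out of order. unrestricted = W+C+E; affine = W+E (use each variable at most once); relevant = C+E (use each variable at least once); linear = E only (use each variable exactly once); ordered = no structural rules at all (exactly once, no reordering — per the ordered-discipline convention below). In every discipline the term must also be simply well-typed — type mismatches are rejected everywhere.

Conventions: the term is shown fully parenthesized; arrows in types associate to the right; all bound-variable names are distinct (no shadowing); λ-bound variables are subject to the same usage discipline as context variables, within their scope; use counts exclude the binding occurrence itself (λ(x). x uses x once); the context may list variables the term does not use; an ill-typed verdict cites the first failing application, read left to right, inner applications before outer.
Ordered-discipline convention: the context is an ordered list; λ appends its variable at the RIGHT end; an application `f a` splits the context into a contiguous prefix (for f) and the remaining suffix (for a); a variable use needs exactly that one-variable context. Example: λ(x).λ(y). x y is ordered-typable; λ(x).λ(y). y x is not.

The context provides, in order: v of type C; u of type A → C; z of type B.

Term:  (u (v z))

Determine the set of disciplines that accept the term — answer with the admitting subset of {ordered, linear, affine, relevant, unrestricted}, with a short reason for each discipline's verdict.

admitted in: none
usage: v: 1; u: 1; z: 1
use order (left to right): u, v, z
typing: ill-typed: non-arrow in function slot: C
ordered ✗ (the type mismatch rejects it)
linear ✗ (not simply typable)
affine ✗ (fails simple typing)
relevant ✗ (a type mismatch blocks all five)
unrestricted ✗ (the type mismatch rejects it)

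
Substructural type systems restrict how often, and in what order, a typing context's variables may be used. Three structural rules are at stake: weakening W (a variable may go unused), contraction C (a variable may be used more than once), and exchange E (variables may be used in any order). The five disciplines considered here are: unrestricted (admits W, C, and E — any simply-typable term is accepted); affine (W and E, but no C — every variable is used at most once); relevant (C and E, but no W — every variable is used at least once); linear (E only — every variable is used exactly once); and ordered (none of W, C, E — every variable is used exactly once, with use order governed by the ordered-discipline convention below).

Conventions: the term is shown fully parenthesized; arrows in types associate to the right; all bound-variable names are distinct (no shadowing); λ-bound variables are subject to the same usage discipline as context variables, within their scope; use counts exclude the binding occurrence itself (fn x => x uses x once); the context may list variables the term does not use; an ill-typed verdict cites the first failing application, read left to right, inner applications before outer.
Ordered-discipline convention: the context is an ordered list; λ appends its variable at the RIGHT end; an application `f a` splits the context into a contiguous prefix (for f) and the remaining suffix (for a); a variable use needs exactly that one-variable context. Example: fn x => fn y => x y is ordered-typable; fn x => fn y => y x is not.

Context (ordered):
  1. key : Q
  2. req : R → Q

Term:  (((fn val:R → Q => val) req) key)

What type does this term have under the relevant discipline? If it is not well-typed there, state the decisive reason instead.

not well-typed under relevant — not simply typable
variable uses: key ×1, req ×1, val [bound] ×1
use order (left to right): val, req, key
typing: ill-typed: an application expects R but receives Q
all disciplines: ordered ✗; linear ✗; affine ✗; relevant ✗; unrestricted ✗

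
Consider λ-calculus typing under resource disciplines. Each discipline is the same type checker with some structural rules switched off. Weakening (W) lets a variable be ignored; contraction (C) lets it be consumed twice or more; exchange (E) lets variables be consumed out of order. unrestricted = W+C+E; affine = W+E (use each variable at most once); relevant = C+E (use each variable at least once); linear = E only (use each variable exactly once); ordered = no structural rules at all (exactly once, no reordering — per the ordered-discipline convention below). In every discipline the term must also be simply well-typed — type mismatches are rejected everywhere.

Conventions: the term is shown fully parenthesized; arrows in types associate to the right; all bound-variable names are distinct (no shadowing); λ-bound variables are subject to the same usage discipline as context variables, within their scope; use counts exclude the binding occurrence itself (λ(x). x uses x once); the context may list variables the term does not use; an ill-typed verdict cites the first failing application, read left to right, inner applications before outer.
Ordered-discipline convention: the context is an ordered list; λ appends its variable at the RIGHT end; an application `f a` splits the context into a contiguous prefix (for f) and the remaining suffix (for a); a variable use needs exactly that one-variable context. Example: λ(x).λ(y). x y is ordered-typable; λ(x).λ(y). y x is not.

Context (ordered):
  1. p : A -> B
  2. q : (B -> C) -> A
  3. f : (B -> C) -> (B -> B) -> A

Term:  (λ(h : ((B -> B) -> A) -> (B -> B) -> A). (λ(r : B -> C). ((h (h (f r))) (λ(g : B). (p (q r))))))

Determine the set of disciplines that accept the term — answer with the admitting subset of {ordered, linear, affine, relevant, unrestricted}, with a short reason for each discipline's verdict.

admitting disciplines: unrestricted
usage: p: 1; q: 1; f: 1; h (λ-bound): 2; r (λ-bound): 2; g (λ-bound): 0
order of uses: h, h, f, r, p, q, r
typing: well-typed at (((B -> B) -> A) -> (B -> B) -> A) -> (B -> C) -> A
ordered ✗ (uses contraction: h ×2, r ×2; needs weakening: g unused)
linear ✗ (uses contraction: h ×2, r ×2; needs weakening: g unused)
affine ✗ (uses contraction: h ×2, r ×2)
relevant ✗ (needs weakening: g unused)
unrestricted ✓ (simply typable at (((B -> B) -> A) -> (B -> B) -> A) -> (B -> C) -> A; W, C, E all held)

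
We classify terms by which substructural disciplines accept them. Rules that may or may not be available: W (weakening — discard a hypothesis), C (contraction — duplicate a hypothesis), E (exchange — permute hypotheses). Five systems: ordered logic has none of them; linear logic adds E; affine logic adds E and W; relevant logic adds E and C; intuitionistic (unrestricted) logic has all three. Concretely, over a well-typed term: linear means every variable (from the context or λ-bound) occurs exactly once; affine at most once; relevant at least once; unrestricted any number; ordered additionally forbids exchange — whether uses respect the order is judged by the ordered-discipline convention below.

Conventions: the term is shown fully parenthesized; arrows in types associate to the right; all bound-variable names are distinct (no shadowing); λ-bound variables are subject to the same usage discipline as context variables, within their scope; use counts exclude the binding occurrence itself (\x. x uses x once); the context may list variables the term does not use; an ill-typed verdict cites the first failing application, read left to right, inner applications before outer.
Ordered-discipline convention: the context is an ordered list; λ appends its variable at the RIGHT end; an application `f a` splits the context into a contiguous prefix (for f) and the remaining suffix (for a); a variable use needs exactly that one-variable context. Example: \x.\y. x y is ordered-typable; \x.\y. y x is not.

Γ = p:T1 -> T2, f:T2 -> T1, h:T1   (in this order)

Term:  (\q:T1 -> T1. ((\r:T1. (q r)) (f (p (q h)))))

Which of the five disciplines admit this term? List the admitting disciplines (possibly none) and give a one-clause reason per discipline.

admitted by: relevant, unrestricted
usage: p: 1, f: 1, h: 1, q (bound): 2, r (bound): 1
order of uses: q, r, f, p, q, h
typing: well-typed — term : (T1 -> T1) -> T1
ordered: ✗ — q ×2 used more than once (contraction)
linear: ✗ — q ×2 used more than once (contraction)
affine: ✗ — q ×2 used more than once (contraction)
relevant: ✓ — none of p, f, h, q, r goes unused
unrestricted: ✓ — simply typable at (T1 -> T1) -> T1; W, C, E all held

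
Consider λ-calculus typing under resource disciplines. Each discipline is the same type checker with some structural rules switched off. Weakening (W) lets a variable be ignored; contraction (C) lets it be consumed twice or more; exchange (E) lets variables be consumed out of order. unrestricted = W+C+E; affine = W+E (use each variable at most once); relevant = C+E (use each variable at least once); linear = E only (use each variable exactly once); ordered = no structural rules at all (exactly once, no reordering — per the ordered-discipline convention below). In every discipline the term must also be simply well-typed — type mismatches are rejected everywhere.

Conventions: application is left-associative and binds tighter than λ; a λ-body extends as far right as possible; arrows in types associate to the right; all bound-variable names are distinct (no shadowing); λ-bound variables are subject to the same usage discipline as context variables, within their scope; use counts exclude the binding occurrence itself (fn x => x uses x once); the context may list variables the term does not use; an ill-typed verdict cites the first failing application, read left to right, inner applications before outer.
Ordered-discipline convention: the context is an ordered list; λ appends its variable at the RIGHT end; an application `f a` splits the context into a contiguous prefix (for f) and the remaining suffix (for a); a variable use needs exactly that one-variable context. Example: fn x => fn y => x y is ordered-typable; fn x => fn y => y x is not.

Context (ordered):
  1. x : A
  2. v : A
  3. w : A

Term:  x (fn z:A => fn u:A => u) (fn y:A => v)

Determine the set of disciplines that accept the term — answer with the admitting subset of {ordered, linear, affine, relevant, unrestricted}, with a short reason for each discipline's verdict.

admitting disciplines: none
usage: x=1, v=1, w=0, z [bound]=0, u [bound]=1, y [bound]=0
order of uses: x, u, v
typing: ill-typed: non-function type A applied to an argument
ordered: ✗ — fails simple typing
linear: ✗ — a type mismatch blocks all five
affine: ✗ — the type mismatch rejects it
relevant: ✗ — not simply typable
unrestricted: ✗ — fails simple typing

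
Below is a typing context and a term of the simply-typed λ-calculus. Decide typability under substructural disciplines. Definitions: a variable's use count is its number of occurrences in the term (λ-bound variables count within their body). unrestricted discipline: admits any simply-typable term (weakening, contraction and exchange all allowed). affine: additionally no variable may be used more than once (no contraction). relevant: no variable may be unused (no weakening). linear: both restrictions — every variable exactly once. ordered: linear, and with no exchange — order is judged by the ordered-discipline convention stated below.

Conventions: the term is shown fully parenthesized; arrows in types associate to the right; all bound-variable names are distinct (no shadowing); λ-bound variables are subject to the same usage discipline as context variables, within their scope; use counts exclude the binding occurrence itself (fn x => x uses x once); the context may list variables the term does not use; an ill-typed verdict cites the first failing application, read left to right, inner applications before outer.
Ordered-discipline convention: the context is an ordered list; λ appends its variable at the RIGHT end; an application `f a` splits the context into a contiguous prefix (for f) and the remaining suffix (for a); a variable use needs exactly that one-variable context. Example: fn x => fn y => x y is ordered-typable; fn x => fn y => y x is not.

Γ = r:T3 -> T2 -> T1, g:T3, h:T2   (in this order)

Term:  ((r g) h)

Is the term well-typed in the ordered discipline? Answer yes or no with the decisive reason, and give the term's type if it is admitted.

yes — one use each (r, g, h); ordered split holds; term : T1
counts: r: 1; g: 1; h: 1
use order (left to right): r, g, h
typing: the term checks, with type T1
per-discipline verdicts: ordered ✓; linear ✓; affine ✓; relevant ✓; unrestricted ✓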